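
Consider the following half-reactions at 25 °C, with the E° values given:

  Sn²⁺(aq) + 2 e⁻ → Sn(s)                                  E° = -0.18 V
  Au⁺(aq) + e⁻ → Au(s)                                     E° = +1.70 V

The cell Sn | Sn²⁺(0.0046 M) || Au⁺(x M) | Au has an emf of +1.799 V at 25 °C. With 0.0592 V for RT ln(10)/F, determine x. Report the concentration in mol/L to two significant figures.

0.0029 M

Au⁺/Au is the cathode, Sn²⁺/Sn the anode: E°cell = +1.88 V, n = 2.
Overall reaction: 2 Au⁺(aq) + Sn(s) → 2 Au(s) + Sn²⁺(aq); Q = [Sn²⁺]^1/[Au⁺]^2.
From E = E° − (0.0592/n) log Q: log Q = (E° − E)·n/0.0592 = (+1.88 − (+1.799))·2/0.0592 = 2.7365.
So 2·log[Au⁺] = 1·log(0.0046) − log Q = -2.3372 − (2.7365) = -5.0737; log[Au⁺] = -5.0737 / 2 = -2.5368; [Au⁺] = 10^(-2.5368) ≈ 0.0029 M.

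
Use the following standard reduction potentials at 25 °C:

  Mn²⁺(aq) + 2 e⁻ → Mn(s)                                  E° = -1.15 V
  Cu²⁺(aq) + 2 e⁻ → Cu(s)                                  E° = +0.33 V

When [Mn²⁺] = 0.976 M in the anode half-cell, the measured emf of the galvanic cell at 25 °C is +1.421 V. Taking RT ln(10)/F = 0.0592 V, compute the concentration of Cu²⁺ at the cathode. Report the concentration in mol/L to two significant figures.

Cu²⁺/Cu is the cathode, Mn²⁺/Mn the anode: E°cell = +1.48 V, n = 2.
Overall reaction: Cu²⁺(aq) + Mn(s) → Cu(s) + Mn²⁺(aq); Q = [Mn²⁺]^1/[Cu²⁺]^1.
From E = E° − (0.0592/n) log Q: log Q = (E° − E)·n/0.0592 = (+1.48 − (+1.421))·2/0.0592 = 1.9932.
So 1·log[Cu²⁺] = 1·log(0.976) − log Q = -0.0106 − (1.9932) = -2.0038; [Cu²⁺] = 10^(-2.0038) ≈ 0.0099 M.

0.0099 M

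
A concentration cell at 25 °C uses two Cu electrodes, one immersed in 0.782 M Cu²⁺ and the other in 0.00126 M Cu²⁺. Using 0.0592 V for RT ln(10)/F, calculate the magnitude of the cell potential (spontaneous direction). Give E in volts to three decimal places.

For a concentration cell E°cell = 0. The 0.782 M side is the cathode (reduction is favoured where [Cu²⁺] is higher).
With n = 2, E = −(0.0592/2) log([Cu²⁺]ₐₙ/[Cu²⁺]꜀ₐₜ) = −(0.0592/2) log(0.00126/0.782) = −(0.0592/2)(-2.793) = +0.083 V.

+0.083 V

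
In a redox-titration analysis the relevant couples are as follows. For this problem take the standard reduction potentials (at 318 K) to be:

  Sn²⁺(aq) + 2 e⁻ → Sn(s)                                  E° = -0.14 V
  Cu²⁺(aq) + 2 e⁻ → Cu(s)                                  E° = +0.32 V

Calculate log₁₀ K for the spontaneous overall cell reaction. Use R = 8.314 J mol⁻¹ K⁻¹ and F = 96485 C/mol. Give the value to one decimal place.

Cathode: Cu²⁺/Cu; anode: Sn²⁺/Sn. E°cell = (+0.32) − (-0.14) = +0.46 V, with n = 2.
ΔG° = −nFE° = −RT ln K, so ln K = nFE°/(RT) = (2)(96485)(+0.46) / ((8.314)(318)) = 33.575.
log₁₀ K = 33.575 / ln 10 = 14.6.

14.6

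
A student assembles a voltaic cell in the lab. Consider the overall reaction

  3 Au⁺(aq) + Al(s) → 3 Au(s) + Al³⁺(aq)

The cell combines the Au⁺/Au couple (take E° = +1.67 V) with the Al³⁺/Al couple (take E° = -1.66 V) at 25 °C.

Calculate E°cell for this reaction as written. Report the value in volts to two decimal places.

+3.33 V

The Au⁺/Au couple has the higher reduction potential, so it is the cathode; Al³⁺/Al is oxidised at the anode.
E°cell = E°(cathode) − E°(anode) = (+1.67) − (-1.66) = +3.33 V.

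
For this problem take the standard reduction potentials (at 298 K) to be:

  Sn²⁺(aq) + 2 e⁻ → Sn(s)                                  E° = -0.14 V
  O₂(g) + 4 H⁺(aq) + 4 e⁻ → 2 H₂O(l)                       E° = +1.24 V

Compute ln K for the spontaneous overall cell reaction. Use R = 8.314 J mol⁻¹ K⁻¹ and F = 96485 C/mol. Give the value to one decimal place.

215.0

Cathode: O₂/H₂O; anode: Sn²⁺/Sn. E°cell = (+1.24) − (-0.14) = +1.38 V, with n = 4.
ΔG° = −nFE° = −RT ln K, so ln K = nFE°/(RT) = (4)(96485)(+1.38) / ((8.314)(298)) = 214.967.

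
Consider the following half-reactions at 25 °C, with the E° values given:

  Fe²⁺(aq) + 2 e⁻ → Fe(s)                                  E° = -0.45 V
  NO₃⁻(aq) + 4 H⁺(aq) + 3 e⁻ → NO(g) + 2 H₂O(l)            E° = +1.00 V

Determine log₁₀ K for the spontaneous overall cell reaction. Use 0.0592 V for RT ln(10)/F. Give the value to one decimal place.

147.0

Cathode: NO₃⁻/NO; anode: Fe²⁺/Fe. E°cell = +1.45 V, n = 6.
log K = nE°cell / 0.0592 = (6)(+1.45) / 0.0592 = 147.0.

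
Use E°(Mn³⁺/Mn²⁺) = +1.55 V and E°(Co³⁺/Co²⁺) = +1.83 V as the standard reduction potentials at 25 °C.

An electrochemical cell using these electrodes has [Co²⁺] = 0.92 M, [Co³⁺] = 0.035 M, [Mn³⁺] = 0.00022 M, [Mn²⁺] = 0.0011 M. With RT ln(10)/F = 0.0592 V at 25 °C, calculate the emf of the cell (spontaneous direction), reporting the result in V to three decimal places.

+0.237 V

Co³⁺/Co²⁺ is the cathode (higher E°), Mn³⁺/Mn²⁺ the anode: E°cell = +1.83 − (+1.55) = +0.28 V, n = 1.
Overall: Co³⁺(aq) + Mn²⁺(aq) → Co²⁺(aq) + Mn³⁺(aq)
Q = [Co²⁺]·[Mn³⁺] / ([Co³⁺]·[Mn²⁺]); log Q = 0.721.
E = E° − (0.0592/n) log Q = +0.28 − (0.0592/1)(0.721) = +0.237 V.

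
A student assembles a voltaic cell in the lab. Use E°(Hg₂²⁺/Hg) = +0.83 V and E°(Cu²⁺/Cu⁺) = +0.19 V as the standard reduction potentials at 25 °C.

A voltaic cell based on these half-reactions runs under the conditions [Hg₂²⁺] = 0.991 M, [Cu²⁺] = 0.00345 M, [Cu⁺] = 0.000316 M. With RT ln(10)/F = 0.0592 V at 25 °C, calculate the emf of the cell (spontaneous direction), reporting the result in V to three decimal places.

+0.578 V

Hg₂²⁺/Hg is the cathode (higher E°), Cu²⁺/Cu⁺ the anode: E°cell = +0.83 − (+0.19) = +0.64 V, n = 2.
Overall: Hg₂²⁺(aq) + 2 Cu⁺(aq) → 2 Hg(l) + 2 Cu²⁺(aq)
Q = [Cu²⁺]^2 / ([Hg₂²⁺]·[Cu⁺]^2); log Q = 2.080.
E = E° − (0.0592/n) log Q = +0.64 − (0.0592/2)(2.080) = +0.578 V.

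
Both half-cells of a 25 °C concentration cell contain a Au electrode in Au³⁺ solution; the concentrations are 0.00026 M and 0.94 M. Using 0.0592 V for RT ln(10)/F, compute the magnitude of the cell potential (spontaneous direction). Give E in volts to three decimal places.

+0.070 V

For a concentration cell E°cell = 0. The 0.94 M side is the cathode (reduction is favoured where [Au³⁺] is higher).
With n = 3, E = −(0.0592/3) log([Au³⁺]ₐₙ/[Au³⁺]꜀ₐₜ) = −(0.0592/3) log(0.00026/0.94) = −(0.0592/3)(-3.558) = +0.070 V.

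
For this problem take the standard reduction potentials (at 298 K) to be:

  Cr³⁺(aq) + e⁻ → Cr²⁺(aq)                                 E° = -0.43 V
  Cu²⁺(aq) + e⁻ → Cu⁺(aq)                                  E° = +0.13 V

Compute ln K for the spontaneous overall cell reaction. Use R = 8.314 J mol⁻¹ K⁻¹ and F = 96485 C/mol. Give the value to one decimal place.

Cathode: Cu²⁺/Cu⁺; anode: Cr³⁺/Cr²⁺. E°cell = (+0.13) − (-0.43) = +0.56 V, with n = 1.
ΔG° = −nFE° = −RT ln K, so ln K = nFE°/(RT) = (1)(96485)(+0.56) / ((8.314)(298)) = 21.808.

21.8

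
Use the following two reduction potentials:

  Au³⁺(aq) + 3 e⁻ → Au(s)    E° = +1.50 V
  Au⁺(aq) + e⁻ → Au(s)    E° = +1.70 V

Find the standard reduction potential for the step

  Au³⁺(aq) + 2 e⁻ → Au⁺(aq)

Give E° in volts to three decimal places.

Sequential free energies add, so n₃E°₃ = n₁E°₁ + n₂E°₂.
With n₃ = 3, and the known step contributing 1×(+1.70) V, the unknown satisfies 2·E° = 3×(+1.50) − 1×(+1.70) = +2.800.
E° = +2.800 / 2 = +1.400 V.

+1.400 V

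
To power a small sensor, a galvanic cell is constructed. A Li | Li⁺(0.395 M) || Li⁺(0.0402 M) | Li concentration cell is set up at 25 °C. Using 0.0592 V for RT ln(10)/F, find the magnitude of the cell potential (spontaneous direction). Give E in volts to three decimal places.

+0.059 V

For a concentration cell E°cell = 0. The 0.395 M side is the cathode (reduction is favoured where [Li⁺] is higher).
With n = 1, E = −(0.0592/1) log([Li⁺]ₐₙ/[Li⁺]꜀ₐₜ) = −(0.0592/1) log(0.0402/0.395) = −(0.0592/1)(-0.992) = +0.059 V.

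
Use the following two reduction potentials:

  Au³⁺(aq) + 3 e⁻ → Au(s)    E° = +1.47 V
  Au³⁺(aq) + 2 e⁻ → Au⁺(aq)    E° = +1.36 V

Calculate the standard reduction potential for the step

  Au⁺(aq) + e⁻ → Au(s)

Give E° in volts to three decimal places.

+1.690 V

Sequential free energies add, so n₃E°₃ = n₁E°₁ + n₂E°₂.
With n₃ = 3, and the known step contributing 2×(+1.36) V, the unknown satisfies 1·E° = 3×(+1.47) − 2×(+1.36) = +1.690.
E° = +1.690 / 1 = +1.690 V.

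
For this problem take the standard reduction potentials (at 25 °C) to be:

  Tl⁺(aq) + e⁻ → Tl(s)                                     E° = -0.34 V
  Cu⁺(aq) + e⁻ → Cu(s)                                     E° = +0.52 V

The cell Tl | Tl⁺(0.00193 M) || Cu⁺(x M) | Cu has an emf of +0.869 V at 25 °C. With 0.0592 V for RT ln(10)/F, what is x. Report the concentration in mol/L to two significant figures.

Cu⁺/Cu is the cathode, Tl⁺/Tl the anode: E°cell = +0.86 V, n = 1.
Overall reaction: Cu⁺(aq) + Tl(s) → Cu(s) + Tl⁺(aq); Q = [Tl⁺]^1/[Cu⁺]^1.
From E = E° − (0.0592/n) log Q: log Q = (E° − E)·n/0.0592 = (+0.86 − (+0.869))·1/0.0592 = -0.1520.
So 1·log[Cu⁺] = 1·log(0.00193) − log Q = -2.7144 − (-0.1520) = -2.5624; [Cu⁺] = 10^(-2.5624) ≈ 0.0027 M.

0.0027 M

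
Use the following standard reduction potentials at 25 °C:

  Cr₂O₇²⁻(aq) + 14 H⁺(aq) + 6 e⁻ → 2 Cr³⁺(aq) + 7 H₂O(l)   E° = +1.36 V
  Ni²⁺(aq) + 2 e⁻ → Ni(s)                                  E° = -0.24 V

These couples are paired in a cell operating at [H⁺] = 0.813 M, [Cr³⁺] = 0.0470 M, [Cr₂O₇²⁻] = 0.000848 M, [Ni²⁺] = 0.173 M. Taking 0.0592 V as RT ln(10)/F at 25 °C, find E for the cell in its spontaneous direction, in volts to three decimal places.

+1.606 V

Cr₂O₇²⁻/Cr³⁺ is the cathode (higher E°), Ni²⁺/Ni the anode: E°cell = +1.36 − (-0.24) = +1.60 V, n = 6.
Overall: Cr₂O₇²⁻(aq) + 14 H⁺(aq) + 3 Ni(s) → 2 Cr³⁺(aq) + 7 H₂O(l) + 3 Ni²⁺(aq)
Q = [Cr³⁺]^2·[Ni²⁺]^3 / ([Cr₂O₇²⁻]·[H⁺]^14); log Q = -0.611.
E = E° − (0.0592/n) log Q = +1.60 − (0.0592/6)(-0.611) = +1.606 V.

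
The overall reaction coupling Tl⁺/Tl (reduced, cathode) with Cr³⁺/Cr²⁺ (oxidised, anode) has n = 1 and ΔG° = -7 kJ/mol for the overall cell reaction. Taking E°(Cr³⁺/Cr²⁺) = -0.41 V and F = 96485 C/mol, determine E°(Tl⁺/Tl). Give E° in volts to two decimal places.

-0.34 V

E°cell = −ΔG°/(nF) = −(-7×10³)/((1)(96485)) = +0.073 V.
Since Tl⁺/Tl is the cathode and Cr³⁺/Cr²⁺ the anode, E°cell = E°(Tl⁺/Tl) − E°(Cr³⁺/Cr²⁺).
So E°(Tl⁺/Tl) = E°cell + E°(Cr³⁺/Cr²⁺) = +0.073 + (-0.41) = -0.34 V.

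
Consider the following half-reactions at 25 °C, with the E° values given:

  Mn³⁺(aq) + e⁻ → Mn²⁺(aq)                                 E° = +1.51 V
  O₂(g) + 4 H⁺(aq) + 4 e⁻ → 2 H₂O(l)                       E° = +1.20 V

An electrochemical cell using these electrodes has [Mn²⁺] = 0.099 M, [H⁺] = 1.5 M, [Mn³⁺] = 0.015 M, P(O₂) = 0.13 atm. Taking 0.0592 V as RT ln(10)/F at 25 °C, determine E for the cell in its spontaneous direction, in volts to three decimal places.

Mn³⁺/Mn²⁺ is the cathode (higher E°), O₂/H₂O the anode: E°cell = +1.51 − (+1.20) = +0.31 V, n = 4.
Overall: 4 Mn³⁺(aq) + 2 H₂O(l) → 4 Mn²⁺(aq) + O₂(g) + 4 H⁺(aq)
Q = [Mn²⁺]^4·P(O₂)·[H⁺]^4 / ([Mn³⁺]^4); log Q = 3.096.
E = E° − (0.0592/n) log Q = +0.31 − (0.0592/4)(3.096) = +0.264 V.

+0.264 V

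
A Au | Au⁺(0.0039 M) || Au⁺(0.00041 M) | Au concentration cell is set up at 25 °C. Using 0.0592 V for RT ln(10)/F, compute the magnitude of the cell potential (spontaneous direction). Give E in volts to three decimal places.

For a concentration cell E°cell = 0. The 0.0039 M side is the cathode (reduction is favoured where [Au⁺] is higher).
With n = 1, E = −(0.0592/1) log([Au⁺]ₐₙ/[Au⁺]꜀ₐₜ) = −(0.0592/1) log(0.00041/0.0039) = −(0.0592/1)(-0.978) = +0.058 V.

+0.058 V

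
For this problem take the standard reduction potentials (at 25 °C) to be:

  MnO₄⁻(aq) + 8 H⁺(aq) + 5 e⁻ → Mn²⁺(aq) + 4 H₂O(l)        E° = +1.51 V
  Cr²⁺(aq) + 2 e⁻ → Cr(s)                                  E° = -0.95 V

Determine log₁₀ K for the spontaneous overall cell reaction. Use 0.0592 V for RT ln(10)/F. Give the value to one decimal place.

415.5

Cathode: MnO₄⁻/Mn²⁺; anode: Cr²⁺/Cr. E°cell = +2.46 V, n = 10.
log K = nE°cell / 0.0592 = (10)(+2.46) / 0.0592 = 415.5.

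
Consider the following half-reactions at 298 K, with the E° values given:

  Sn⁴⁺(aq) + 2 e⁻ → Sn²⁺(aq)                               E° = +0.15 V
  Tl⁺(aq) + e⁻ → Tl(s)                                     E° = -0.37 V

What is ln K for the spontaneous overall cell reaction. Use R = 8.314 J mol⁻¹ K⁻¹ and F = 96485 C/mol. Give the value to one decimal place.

Cathode: Sn⁴⁺/Sn²⁺; anode: Tl⁺/Tl. E°cell = (+0.15) − (-0.37) = +0.52 V, with n = 2.
ΔG° = −nFE° = −RT ln K, so ln K = nFE°/(RT) = (2)(96485)(+0.52) / ((8.314)(298)) = 40.501.

40.5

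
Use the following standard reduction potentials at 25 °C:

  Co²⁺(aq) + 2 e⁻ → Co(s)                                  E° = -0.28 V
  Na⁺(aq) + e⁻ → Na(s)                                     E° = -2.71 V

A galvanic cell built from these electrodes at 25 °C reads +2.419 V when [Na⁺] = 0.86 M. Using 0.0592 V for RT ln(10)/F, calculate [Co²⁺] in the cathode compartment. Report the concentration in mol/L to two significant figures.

Co²⁺/Co is the cathode, Na⁺/Na the anode: E°cell = +2.43 V, n = 2.
Overall reaction: Co²⁺(aq) + 2 Na(s) → Co(s) + 2 Na⁺(aq); Q = [Na⁺]^2/[Co²⁺]^1.
From E = E° − (0.0592/n) log Q: log Q = (E° − E)·n/0.0592 = (+2.43 − (+2.419))·2/0.0592 = 0.3716.
So 1·log[Co²⁺] = 2·log(0.86) − log Q = -0.1310 − (0.3716) = -0.5026; [Co²⁺] = 10^(-0.5026) ≈ 0.31 M.

0.31 M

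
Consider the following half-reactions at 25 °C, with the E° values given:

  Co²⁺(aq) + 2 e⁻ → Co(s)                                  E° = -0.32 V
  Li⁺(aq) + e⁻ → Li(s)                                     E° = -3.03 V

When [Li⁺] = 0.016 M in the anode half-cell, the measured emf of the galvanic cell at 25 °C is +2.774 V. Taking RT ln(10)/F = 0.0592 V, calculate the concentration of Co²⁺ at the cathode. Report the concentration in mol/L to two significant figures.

0.037 M

Co²⁺/Co is the cathode, Li⁺/Li the anode: E°cell = +2.71 V, n = 2.
Overall reaction: Co²⁺(aq) + 2 Li(s) → Co(s) + 2 Li⁺(aq); Q = [Li⁺]^2/[Co²⁺]^1.
From E = E° − (0.0592/n) log Q: log Q = (E° − E)·n/0.0592 = (+2.71 − (+2.774))·2/0.0592 = -2.1622.
So 1·log[Co²⁺] = 2·log(0.016) − log Q = -3.5918 − (-2.1622) = -1.4296; [Co²⁺] = 10^(-1.4296) ≈ 0.037 M.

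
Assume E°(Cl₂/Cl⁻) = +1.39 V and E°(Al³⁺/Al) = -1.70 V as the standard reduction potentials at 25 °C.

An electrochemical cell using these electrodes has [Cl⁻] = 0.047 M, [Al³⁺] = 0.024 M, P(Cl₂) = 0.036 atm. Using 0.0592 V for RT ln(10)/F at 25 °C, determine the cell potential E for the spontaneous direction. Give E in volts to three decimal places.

+3.158 V

Cl₂/Cl⁻ is the cathode (higher E°), Al³⁺/Al the anode: E°cell = +1.39 − (-1.70) = +3.09 V, n = 6.
Overall: 3 Cl₂(g) + 2 Al(s) → 6 Cl⁻(aq) + 2 Al³⁺(aq)
Q = [Cl⁻]^6·[Al³⁺]^2 / (P(Cl₂)^3); log Q = -6.876.
E = E° − (0.0592/n) log Q = +3.09 − (0.0592/6)(-6.876) = +3.158 V.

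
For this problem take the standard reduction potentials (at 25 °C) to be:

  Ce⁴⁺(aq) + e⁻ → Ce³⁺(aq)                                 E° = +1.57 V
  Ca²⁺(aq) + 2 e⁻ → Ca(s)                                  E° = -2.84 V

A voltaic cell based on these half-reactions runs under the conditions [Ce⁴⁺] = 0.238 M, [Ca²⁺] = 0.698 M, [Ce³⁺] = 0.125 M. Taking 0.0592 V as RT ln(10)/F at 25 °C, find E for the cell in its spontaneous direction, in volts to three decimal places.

Ce⁴⁺/Ce³⁺ is the cathode (higher E°), Ca²⁺/Ca the anode: E°cell = +1.57 − (-2.84) = +4.41 V, n = 2.
Overall: 2 Ce⁴⁺(aq) + Ca(s) → 2 Ce³⁺(aq) + Ca²⁺(aq)
Q = [Ce³⁺]^2·[Ca²⁺] / ([Ce⁴⁺]^2); log Q = -0.715.
E = E° − (0.0592/n) log Q = +4.41 − (0.0592/2)(-0.715) = +4.431 V.

+4.431 V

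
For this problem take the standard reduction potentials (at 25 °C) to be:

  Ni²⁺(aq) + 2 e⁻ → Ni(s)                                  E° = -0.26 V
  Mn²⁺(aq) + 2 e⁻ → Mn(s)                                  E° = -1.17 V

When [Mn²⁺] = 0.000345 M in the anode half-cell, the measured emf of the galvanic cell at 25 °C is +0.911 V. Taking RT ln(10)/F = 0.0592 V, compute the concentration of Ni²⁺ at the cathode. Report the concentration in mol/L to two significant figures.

Ni²⁺/Ni is the cathode, Mn²⁺/Mn the anode: E°cell = +0.91 V, n = 2.
Overall reaction: Ni²⁺(aq) + Mn(s) → Ni(s) + Mn²⁺(aq); Q = [Mn²⁺]^1/[Ni²⁺]^1.
From E = E° − (0.0592/n) log Q: log Q = (E° − E)·n/0.0592 = (+0.91 − (+0.911))·2/0.0592 = -0.0338.
So 1·log[Ni²⁺] = 1·log(0.000345) − log Q = -3.4622 − (-0.0338) = -3.4284; [Ni²⁺] = 10^(-3.4284) ≈ 0.00037 M.

0.00037 M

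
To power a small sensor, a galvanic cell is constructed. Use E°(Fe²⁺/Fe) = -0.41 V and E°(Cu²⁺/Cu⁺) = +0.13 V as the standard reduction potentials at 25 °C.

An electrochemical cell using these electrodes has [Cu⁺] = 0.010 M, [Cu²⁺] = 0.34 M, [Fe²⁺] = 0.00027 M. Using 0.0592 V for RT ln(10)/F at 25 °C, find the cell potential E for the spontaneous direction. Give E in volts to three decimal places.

Cu²⁺/Cu⁺ is the cathode (higher E°), Fe²⁺/Fe the anode: E°cell = +0.13 − (-0.41) = +0.54 V, n = 2.
Overall: 2 Cu²⁺(aq) + Fe(s) → 2 Cu⁺(aq) + Fe²⁺(aq)
Q = [Cu⁺]^2·[Fe²⁺] / ([Cu²⁺]^2); log Q = -6.632.
E = E° − (0.0592/n) log Q = +0.54 − (0.0592/2)(-6.632) = +0.736 V.

+0.736 V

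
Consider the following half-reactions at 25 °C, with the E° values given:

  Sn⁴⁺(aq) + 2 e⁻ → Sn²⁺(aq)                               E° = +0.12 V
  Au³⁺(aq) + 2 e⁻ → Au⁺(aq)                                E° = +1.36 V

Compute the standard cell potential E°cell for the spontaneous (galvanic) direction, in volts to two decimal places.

+1.24 V

The Au³⁺/Au⁺ couple has the higher reduction potential, so it is the cathode; Sn⁴⁺/Sn²⁺ is oxidised at the anode.
E°cell = E°(cathode) − E°(anode) = (+1.36) − (+0.12) = +1.24 V.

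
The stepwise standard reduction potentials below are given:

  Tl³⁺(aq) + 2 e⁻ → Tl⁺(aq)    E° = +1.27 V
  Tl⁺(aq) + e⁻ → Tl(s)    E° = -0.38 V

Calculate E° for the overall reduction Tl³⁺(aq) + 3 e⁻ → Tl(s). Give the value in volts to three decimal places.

+0.720 V

Adding the free-energy changes (−nFE°) of the two steps gives −n₃FE°₃ = −n₁FE°₁ − n₂FE°₂.
E°₃ = (2×+1.27 + 1×-0.38) / 3 = (+2.160) / 3 = +0.720 V.
Simply averaging or adding the two E° values would be wrong; the electron-weighted sum is required.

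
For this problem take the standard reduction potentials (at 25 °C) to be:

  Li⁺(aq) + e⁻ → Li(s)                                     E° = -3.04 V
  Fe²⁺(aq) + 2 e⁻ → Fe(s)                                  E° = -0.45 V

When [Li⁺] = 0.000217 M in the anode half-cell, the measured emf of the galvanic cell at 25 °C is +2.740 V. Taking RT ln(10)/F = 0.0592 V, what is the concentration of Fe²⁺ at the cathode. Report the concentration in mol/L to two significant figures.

Fe²⁺/Fe is the cathode, Li⁺/Li the anode: E°cell = +2.59 V, n = 2.
Overall reaction: Fe²⁺(aq) + 2 Li(s) → Fe(s) + 2 Li⁺(aq); Q = [Li⁺]^2/[Fe²⁺]^1.
From E = E° − (0.0592/n) log Q: log Q = (E° − E)·n/0.0592 = (+2.59 − (+2.740))·2/0.0592 = -5.0676.
So 1·log[Fe²⁺] = 2·log(0.000217) − log Q = -7.3271 − (-5.0676) = -2.2595; [Fe²⁺] = 10^(-2.2595) ≈ 0.0055 M.

0.0055 M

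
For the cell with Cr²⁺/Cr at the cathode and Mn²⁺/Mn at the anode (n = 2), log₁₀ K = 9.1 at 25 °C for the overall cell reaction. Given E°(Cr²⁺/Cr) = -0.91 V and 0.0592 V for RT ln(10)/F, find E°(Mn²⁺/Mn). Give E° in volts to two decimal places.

E°cell = (0.0592/n)·log K = (0.0592/2)(9.1) = +0.269 V.
Since Cr²⁺/Cr is the cathode and Mn²⁺/Mn the anode, E°cell = E°(Cr²⁺/Cr) − E°(Mn²⁺/Mn).
So E°(Mn²⁺/Mn) = E°(Cr²⁺/Cr) − E°cell = (-0.91) − (+0.269) = -1.18 V.

-1.18 V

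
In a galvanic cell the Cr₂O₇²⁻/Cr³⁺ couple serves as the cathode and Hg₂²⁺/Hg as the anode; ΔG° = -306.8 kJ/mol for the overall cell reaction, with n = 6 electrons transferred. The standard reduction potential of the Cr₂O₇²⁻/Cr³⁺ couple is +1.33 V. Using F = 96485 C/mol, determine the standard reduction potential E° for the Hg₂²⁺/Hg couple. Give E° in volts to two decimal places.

E°cell = −ΔG°/(nF) = −(-306.8×10³)/((6)(96485)) = +0.530 V.
Since Cr₂O₇²⁻/Cr³⁺ is the cathode and Hg₂²⁺/Hg the anode, E°cell = E°(Cr₂O₇²⁻/Cr³⁺) − E°(Hg₂²⁺/Hg).
So E°(Hg₂²⁺/Hg) = E°(Cr₂O₇²⁻/Cr³⁺) − E°cell = (+1.33) − (+0.530) = +0.80 V.

+0.80 V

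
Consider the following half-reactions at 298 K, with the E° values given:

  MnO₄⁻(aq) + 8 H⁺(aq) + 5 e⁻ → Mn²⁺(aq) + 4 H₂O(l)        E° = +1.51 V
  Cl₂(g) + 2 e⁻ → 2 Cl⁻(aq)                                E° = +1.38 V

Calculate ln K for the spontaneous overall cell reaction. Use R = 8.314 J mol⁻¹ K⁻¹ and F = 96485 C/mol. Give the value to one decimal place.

Cathode: MnO₄⁻/Mn²⁺; anode: Cl₂/Cl⁻. E°cell = (+1.51) − (+1.38) = +0.13 V, with n = 10.
ΔG° = −nFE° = −RT ln K, so ln K = nFE°/(RT) = (10)(96485)(+0.13) / ((8.314)(298)) = 50.626.

50.6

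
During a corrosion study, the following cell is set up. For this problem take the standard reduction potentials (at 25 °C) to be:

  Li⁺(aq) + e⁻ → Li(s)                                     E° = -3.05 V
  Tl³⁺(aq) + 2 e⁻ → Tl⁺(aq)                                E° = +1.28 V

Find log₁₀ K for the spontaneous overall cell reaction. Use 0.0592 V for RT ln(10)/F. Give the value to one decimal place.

146.3

Cathode: Tl³⁺/Tl⁺; anode: Li⁺/Li. E°cell = +4.33 V, n = 2.
log K = nE°cell / 0.0592 = (2)(+4.33) / 0.0592 = 146.3.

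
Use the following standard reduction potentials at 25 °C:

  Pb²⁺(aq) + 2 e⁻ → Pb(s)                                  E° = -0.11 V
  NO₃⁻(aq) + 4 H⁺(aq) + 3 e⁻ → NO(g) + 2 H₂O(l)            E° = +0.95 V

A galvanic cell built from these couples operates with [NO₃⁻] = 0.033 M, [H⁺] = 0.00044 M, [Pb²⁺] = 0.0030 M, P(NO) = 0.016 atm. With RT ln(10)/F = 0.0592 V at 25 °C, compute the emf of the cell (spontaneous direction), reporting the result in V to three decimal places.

+0.876 V

NO₃⁻/NO is the cathode (higher E°), Pb²⁺/Pb the anode: E°cell = +0.95 − (-0.11) = +1.06 V, n = 6.
Overall: 2 NO₃⁻(aq) + 8 H⁺(aq) + 3 Pb(s) → 2 NO(g) + 4 H₂O(l) + 3 Pb²⁺(aq)
Q = P(NO)^2·[Pb²⁺]^3 / ([NO₃⁻]^2·[H⁺]^8); log Q = 18.655.
E = E° − (0.0592/n) log Q = +1.06 − (0.0592/6)(18.655) = +0.876 V.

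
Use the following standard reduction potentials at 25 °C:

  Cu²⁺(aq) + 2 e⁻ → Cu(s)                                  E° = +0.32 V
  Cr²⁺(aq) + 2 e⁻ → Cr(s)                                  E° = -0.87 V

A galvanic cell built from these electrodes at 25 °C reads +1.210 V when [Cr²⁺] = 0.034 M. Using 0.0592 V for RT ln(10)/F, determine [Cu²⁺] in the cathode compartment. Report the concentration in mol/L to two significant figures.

Cu²⁺/Cu is the cathode, Cr²⁺/Cr the anode: E°cell = +1.19 V, n = 2.
Overall reaction: Cu²⁺(aq) + Cr(s) → Cu(s) + Cr²⁺(aq); Q = [Cr²⁺]^1/[Cu²⁺]^1.
From E = E° − (0.0592/n) log Q: log Q = (E° − E)·n/0.0592 = (+1.19 − (+1.210))·2/0.0592 = -0.6757.
So 1·log[Cu²⁺] = 1·log(0.034) − log Q = -1.4685 − (-0.6757) = -0.7928; [Cu²⁺] = 10^(-0.7928) ≈ 0.16 M.

0.16 M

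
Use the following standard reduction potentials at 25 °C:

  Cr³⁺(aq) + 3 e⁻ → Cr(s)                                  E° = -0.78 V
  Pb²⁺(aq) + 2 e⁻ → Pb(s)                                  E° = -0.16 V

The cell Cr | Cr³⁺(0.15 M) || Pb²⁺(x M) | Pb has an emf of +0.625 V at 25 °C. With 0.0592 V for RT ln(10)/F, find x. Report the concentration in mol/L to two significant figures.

0.42 M

Pb²⁺/Pb is the cathode, Cr³⁺/Cr the anode: E°cell = +0.62 V, n = 6.
Overall reaction: 3 Pb²⁺(aq) + 2 Cr(s) → 3 Pb(s) + 2 Cr³⁺(aq); Q = [Cr³⁺]^2/[Pb²⁺]^3.
From E = E° − (0.0592/n) log Q: log Q = (E° − E)·n/0.0592 = (+0.62 − (+0.625))·6/0.0592 = -0.5068.
So 3·log[Pb²⁺] = 2·log(0.15) − log Q = -1.6478 − (-0.5068) = -1.1410; log[Pb²⁺] = -1.1410 / 3 = -0.3803; [Pb²⁺] = 10^(-0.3803) ≈ 0.42 M.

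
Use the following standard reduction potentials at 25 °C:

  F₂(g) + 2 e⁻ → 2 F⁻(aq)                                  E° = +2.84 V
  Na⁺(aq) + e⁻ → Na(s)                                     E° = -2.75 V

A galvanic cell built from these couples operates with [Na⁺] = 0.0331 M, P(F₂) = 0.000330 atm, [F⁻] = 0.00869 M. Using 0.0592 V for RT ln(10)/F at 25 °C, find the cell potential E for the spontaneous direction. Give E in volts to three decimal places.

F₂/F⁻ is the cathode (higher E°), Na⁺/Na the anode: E°cell = +2.84 − (-2.75) = +5.59 V, n = 2.
Overall: F₂(g) + 2 Na(s) → 2 F⁻(aq) + 2 Na⁺(aq)
Q = [F⁻]^2·[Na⁺]^2 / (P(F₂)); log Q = -3.601.
E = E° − (0.0592/n) log Q = +5.59 − (0.0592/2)(-3.601) = +5.697 V.

+5.697 V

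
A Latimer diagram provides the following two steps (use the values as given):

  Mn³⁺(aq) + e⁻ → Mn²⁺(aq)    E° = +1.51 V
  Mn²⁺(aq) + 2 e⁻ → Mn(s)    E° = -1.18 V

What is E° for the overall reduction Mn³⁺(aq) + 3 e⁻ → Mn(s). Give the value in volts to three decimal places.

-0.283 V

Adding the free-energy changes (−nFE°) of the two steps gives −n₃FE°₃ = −n₁FE°₁ − n₂FE°₂.
E°₃ = (1×+1.51 + 2×-1.18) / 3 = (-0.850) / 3 = -0.283 V.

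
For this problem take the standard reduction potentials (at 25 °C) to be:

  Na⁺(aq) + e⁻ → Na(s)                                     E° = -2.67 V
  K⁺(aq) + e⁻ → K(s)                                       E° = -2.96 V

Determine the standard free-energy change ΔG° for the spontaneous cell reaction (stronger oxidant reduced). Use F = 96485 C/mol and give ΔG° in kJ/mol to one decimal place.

Na⁺/Na (E° = -2.67 V) is the cathode; K⁺/K (E° = -2.96 V) is the anode, so E°cell = +0.29 V.
Balancing electrons gives n = 1 (lcm of 1 and 1).
ΔG° = −nFE° = −(1)(96485)(+0.29) = -27,981 J = -28.0 kJ/mol.

-28.0 kJ/mol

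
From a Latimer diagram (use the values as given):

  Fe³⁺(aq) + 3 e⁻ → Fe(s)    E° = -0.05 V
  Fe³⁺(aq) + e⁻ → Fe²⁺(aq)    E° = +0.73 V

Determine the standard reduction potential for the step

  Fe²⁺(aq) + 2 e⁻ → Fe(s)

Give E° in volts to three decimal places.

Sequential free energies add, so n₃E°₃ = n₁E°₁ + n₂E°₂.
With n₃ = 3, and the known step contributing 1×(+0.73) V, the unknown satisfies 2·E° = 3×(-0.05) − 1×(+0.73) = -0.880.
E° = -0.880 / 2 = -0.440 V.

-0.440 V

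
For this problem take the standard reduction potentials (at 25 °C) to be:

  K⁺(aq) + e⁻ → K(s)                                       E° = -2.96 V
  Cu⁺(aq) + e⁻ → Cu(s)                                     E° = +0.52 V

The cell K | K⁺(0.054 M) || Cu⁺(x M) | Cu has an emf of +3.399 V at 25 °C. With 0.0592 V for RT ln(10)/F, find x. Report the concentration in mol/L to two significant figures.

0.0023 M

Cu⁺/Cu is the cathode, K⁺/K the anode: E°cell = +3.48 V, n = 1.
Overall reaction: Cu⁺(aq) + K(s) → Cu(s) + K⁺(aq); Q = [K⁺]^1/[Cu⁺]^1.
From E = E° − (0.0592/n) log Q: log Q = (E° − E)·n/0.0592 = (+3.48 − (+3.399))·1/0.0592 = 1.3682.
So 1·log[Cu⁺] = 1·log(0.054) − log Q = -1.2676 − (1.3682) = -2.6358; [Cu⁺] = 10^(-2.6358) ≈ 0.0023 M.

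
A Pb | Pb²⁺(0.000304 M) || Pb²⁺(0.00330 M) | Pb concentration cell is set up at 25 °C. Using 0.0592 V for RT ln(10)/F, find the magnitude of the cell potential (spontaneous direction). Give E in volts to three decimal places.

For a concentration cell E°cell = 0. The 0.00330 M side is the cathode (reduction is favoured where [Pb²⁺] is higher).
With n = 2, E = −(0.0592/2) log([Pb²⁺]ₐₙ/[Pb²⁺]꜀ₐₜ) = −(0.0592/2) log(0.000304/0.0033) = −(0.0592/2)(-1.036) = +0.031 V.

+0.031 V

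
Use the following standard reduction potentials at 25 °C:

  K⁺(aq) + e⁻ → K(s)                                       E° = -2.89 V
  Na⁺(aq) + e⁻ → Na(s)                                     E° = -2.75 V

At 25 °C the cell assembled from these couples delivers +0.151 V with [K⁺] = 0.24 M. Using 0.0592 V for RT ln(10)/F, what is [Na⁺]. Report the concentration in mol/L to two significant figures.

0.37 M

Na⁺/Na is the cathode, K⁺/K the anode: E°cell = +0.14 V, n = 1.
Overall reaction: Na⁺(aq) + K(s) → Na(s) + K⁺(aq); Q = [K⁺]^1/[Na⁺]^1.
From E = E° − (0.0592/n) log Q: log Q = (E° − E)·n/0.0592 = (+0.14 − (+0.151))·1/0.0592 = -0.1858.
So 1·log[Na⁺] = 1·log(0.24) − log Q = -0.6198 − (-0.1858) = -0.4340; [Na⁺] = 10^(-0.4340) ≈ 0.37 M.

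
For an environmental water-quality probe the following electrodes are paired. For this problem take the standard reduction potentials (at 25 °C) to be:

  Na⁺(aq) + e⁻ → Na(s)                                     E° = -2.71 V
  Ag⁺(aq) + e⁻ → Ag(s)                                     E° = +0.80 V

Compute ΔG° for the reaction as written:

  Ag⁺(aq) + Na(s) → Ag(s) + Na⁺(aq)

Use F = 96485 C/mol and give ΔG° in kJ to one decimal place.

-338.7 kJ

As written, Ag⁺/Ag is reduced (cathode) and Na⁺/Na is oxidised (anode), so E°cell = (+0.80) − (-2.71) = +3.51 V.
Balancing electrons gives n = 1.
ΔG° = −nFE° = −(1)(96485)(+3.51) = -338,662 J = -338.7 kJ.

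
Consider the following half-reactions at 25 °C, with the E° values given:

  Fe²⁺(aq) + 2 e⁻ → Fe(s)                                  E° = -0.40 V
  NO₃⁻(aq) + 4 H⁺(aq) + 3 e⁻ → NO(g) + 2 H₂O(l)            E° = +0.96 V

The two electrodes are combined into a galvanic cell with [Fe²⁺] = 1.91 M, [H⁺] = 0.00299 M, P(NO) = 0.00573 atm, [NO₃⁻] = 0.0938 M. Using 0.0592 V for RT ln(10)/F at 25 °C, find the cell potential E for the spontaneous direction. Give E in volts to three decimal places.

NO₃⁻/NO is the cathode (higher E°), Fe²⁺/Fe the anode: E°cell = +0.96 − (-0.40) = +1.36 V, n = 6.
Overall: 2 NO₃⁻(aq) + 8 H⁺(aq) + 3 Fe(s) → 2 NO(g) + 4 H₂O(l) + 3 Fe²⁺(aq)
Q = P(NO)^2·[Fe²⁺]^3 / ([NO₃⁻]^2·[H⁺]^8); log Q = 18.610.
E = E° − (0.0592/n) log Q = +1.36 − (0.0592/6)(18.610) = +1.176 V.

+1.176 V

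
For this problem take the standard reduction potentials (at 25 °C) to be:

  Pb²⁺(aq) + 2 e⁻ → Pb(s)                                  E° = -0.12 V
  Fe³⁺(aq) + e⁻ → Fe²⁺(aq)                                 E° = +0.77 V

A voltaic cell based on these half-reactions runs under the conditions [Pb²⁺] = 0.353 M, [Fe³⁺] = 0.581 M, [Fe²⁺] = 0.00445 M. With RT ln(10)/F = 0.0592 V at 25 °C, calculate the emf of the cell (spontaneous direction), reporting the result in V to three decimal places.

+1.029 V

Fe³⁺/Fe²⁺ is the cathode (higher E°), Pb²⁺/Pb the anode: E°cell = +0.77 − (-0.12) = +0.89 V, n = 2.
Overall: 2 Fe³⁺(aq) + Pb(s) → 2 Fe²⁺(aq) + Pb²⁺(aq)
Q = [Fe²⁺]^2·[Pb²⁺] / ([Fe³⁺]^2); log Q = -4.684.
E = E° − (0.0592/n) log Q = +0.89 − (0.0592/2)(-4.684) = +1.029 V.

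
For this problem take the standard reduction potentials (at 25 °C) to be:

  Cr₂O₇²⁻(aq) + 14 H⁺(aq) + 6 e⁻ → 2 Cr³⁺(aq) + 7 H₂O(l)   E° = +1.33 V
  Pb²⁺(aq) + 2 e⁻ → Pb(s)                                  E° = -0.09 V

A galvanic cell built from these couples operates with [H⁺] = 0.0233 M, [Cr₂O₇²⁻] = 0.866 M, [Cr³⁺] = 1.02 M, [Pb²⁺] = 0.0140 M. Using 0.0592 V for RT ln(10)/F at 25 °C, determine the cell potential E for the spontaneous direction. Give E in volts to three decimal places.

Cr₂O₇²⁻/Cr³⁺ is the cathode (higher E°), Pb²⁺/Pb the anode: E°cell = +1.33 − (-0.09) = +1.42 V, n = 6.
Overall: Cr₂O₇²⁻(aq) + 14 H⁺(aq) + 3 Pb(s) → 2 Cr³⁺(aq) + 7 H₂O(l) + 3 Pb²⁺(aq)
Q = [Cr³⁺]^2·[Pb²⁺]^3 / ([Cr₂O₇²⁻]·[H⁺]^14); log Q = 17.375.
E = E° − (0.0592/n) log Q = +1.42 − (0.0592/6)(17.375) = +1.249 V.

+1.249 V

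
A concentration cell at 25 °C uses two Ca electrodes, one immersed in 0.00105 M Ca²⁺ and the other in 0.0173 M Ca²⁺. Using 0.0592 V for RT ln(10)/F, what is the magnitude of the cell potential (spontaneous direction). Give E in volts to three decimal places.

+0.036 V

For a concentration cell E°cell = 0. The 0.0173 M side is the cathode (reduction is favoured where [Ca²⁺] is higher).
With n = 2, E = −(0.0592/2) log([Ca²⁺]ₐₙ/[Ca²⁺]꜀ₐₜ) = −(0.0592/2) log(0.00105/0.0173) = −(0.0592/2)(-1.217) = +0.036 V.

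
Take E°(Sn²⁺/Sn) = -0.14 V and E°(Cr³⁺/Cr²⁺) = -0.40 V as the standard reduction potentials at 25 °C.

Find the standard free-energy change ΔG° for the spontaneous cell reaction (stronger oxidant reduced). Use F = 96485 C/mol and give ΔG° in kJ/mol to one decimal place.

Sn²⁺/Sn (E° = -0.14 V) is the cathode; Cr³⁺/Cr²⁺ (E° = -0.40 V) is the anode, so E°cell = +0.26 V.
Balancing electrons gives n = 2 (lcm of 2 and 1).
ΔG° = −nFE° = −(2)(96485)(+0.26) = -50,172 J = -50.2 kJ/mol.

-50.2 kJ/mol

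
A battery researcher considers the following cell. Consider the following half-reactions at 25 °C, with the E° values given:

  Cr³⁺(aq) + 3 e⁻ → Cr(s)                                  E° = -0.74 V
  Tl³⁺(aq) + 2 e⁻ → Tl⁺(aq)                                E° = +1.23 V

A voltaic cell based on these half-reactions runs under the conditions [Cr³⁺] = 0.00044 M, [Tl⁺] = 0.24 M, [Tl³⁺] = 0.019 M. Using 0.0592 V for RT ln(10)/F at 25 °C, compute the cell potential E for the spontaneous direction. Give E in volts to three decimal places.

Tl³⁺/Tl⁺ is the cathode (higher E°), Cr³⁺/Cr the anode: E°cell = +1.23 − (-0.74) = +1.97 V, n = 6.
Overall: 3 Tl³⁺(aq) + 2 Cr(s) → 3 Tl⁺(aq) + 2 Cr³⁺(aq)
Q = [Tl⁺]^3·[Cr³⁺]^2 / ([Tl³⁺]^3); log Q = -3.409.
E = E° − (0.0592/n) log Q = +1.97 − (0.0592/6)(-3.409) = +2.004 V.

+2.004 V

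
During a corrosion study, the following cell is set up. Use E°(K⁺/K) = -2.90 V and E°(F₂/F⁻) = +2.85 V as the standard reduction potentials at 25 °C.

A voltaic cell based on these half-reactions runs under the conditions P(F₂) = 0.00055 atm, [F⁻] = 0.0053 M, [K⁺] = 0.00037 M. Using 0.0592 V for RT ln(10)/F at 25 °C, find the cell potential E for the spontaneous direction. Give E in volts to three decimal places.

+5.991 V

F₂/F⁻ is the cathode (higher E°), K⁺/K the anode: E°cell = +2.85 − (-2.90) = +5.75 V, n = 2.
Overall: F₂(g) + 2 K(s) → 2 F⁻(aq) + 2 K⁺(aq)
Q = [F⁻]^2·[K⁺]^2 / (P(F₂)); log Q = -8.155.
E = E° − (0.0592/n) log Q = +5.75 − (0.0592/2)(-8.155) = +5.991 V.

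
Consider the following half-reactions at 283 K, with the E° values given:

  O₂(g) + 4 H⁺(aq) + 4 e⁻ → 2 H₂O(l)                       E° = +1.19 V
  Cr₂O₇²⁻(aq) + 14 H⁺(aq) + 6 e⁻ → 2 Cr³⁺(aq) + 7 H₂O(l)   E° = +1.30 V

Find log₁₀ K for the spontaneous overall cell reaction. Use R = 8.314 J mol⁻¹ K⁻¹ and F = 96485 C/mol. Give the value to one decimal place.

Cathode: Cr₂O₇²⁻/Cr³⁺; anode: O₂/H₂O. E°cell = (+1.30) − (+1.19) = +0.11 V, with n = 12.
ΔG° = −nFE° = −RT ln K, so ln K = nFE°/(RT) = (12)(96485)(+0.11) / ((8.314)(283)) = 54.130.
log₁₀ K = 54.130 / ln 10 = 23.5.

23.5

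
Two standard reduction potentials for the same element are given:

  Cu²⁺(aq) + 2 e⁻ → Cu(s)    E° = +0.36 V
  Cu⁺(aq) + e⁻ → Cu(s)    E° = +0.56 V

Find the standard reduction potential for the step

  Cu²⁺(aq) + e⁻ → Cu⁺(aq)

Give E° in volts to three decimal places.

+0.160 V

Sequential free energies add, so n₃E°₃ = n₁E°₁ + n₂E°₂.
With n₃ = 2, and the known step contributing 1×(+0.56) V, the unknown satisfies 1·E° = 2×(+0.36) − 1×(+0.56) = +0.160.
E° = +0.160 / 1 = +0.160 V.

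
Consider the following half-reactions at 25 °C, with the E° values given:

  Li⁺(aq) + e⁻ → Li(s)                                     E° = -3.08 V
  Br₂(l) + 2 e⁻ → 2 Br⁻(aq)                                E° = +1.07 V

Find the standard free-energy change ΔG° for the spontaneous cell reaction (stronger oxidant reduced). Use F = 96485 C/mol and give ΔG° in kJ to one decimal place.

-800.8 kJ

Br₂/Br⁻ (E° = +1.07 V) is the cathode; Li⁺/Li (E° = -3.08 V) is the anode, so E°cell = +4.15 V.
Balancing electrons gives n = 2 (lcm of 2 and 1).
ΔG° = −nFE° = −(2)(96485)(+4.15) = -800,826 J = -800.8 kJ.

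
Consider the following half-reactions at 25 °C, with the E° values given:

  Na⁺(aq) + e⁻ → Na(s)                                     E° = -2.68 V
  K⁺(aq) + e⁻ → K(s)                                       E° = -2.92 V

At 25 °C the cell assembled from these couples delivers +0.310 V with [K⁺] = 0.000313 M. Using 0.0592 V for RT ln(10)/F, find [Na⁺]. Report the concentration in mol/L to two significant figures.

Na⁺/Na is the cathode, K⁺/K the anode: E°cell = +0.24 V, n = 1.
Overall reaction: Na⁺(aq) + K(s) → Na(s) + K⁺(aq); Q = [K⁺]^1/[Na⁺]^1.
From E = E° − (0.0592/n) log Q: log Q = (E° − E)·n/0.0592 = (+0.24 − (+0.310))·1/0.0592 = -1.1824.
So 1·log[Na⁺] = 1·log(0.000313) − log Q = -3.5045 − (-1.1824) = -2.3221; [Na⁺] = 10^(-2.3221) ≈ 0.0048 M.

0.0048 M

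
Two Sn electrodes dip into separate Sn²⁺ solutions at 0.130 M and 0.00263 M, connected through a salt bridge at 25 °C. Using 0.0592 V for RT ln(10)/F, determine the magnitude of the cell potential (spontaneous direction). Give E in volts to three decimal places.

+0.050 V

For a concentration cell E°cell = 0. The 0.130 M side is the cathode (reduction is favoured where [Sn²⁺] is higher).
With n = 2, E = −(0.0592/2) log([Sn²⁺]ₐₙ/[Sn²⁺]꜀ₐₜ) = −(0.0592/2) log(0.00263/0.13) = −(0.0592/2)(-1.694) = +0.050 V.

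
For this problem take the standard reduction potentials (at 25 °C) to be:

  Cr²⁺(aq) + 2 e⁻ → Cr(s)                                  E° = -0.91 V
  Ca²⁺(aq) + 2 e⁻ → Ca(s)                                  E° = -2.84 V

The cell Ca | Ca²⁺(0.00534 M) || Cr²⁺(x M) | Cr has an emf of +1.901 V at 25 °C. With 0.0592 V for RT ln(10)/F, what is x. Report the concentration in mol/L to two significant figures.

Cr²⁺/Cr is the cathode, Ca²⁺/Ca the anode: E°cell = +1.93 V, n = 2.
Overall reaction: Cr²⁺(aq) + Ca(s) → Cr(s) + Ca²⁺(aq); Q = [Ca²⁺]^1/[Cr²⁺]^1.
From E = E° − (0.0592/n) log Q: log Q = (E° − E)·n/0.0592 = (+1.93 − (+1.901))·2/0.0592 = 0.9797.
So 1·log[Cr²⁺] = 1·log(0.00534) − log Q = -2.2725 − (0.9797) = -3.2522; [Cr²⁺] = 10^(-3.2522) ≈ 0.00056 M.

0.00056 M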